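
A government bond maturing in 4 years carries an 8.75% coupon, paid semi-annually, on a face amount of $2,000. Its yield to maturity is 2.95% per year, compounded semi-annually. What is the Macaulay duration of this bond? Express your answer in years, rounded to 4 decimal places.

3.5183 years

Periodic yield y = 0.01475. Discount each cash flow and weight by its period:
  t   CF        PV=CF/(1+0.01475)^t    t·PV
  1        87.50        86.2281        86.2281
  2        87.50        84.9748       169.9495
  3        87.50        83.7396       251.2188
  4        87.50        82.5224       330.0896
  5        87.50        81.3229       406.6144
  6        87.50        80.1408       480.8448
  7        87.50        78.9759       552.8314
  8     2,087.50     1,856.7524    14,854.0196
  Σ                  2,434.6569    17,131.7962
Price P = Σ PV = 2,434.6569.
Macaulay duration = Σ(t·PV) / P = 17,131.7962 / 2,434.6569 = 7.03664 half-year periods.
In years: 7.03664 / 2 = 3.51832 years.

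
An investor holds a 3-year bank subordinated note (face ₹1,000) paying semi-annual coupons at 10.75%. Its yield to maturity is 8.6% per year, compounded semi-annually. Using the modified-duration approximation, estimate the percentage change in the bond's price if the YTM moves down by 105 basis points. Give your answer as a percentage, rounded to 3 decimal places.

Periodic yield y = 0.043. Modified duration first:
  t   CF        PV=CF/(1+0.043)^t    t·PV
  1        53.75        51.5340        51.5340
  2        53.75        49.4094        98.8189
  3        53.75        47.3724       142.1173
  4        53.75        45.4194       181.6775
  5        53.75        43.5469       217.7343
  6     1,053.75       818.5246     4,911.1476
  Σ                  1,055.8067     5,603.0296
P = 1,055.8067; D_Mac = 5.30687 half-year periods = 2.65344 yrs; D_mod = 2.65344/(1+0.043) = 2.54404 yrs.
ΔP/P ≈ -D_mod · Δy = -2.54404 × (-0.0105) = +0.026712 = +2.6712%.

+2.671%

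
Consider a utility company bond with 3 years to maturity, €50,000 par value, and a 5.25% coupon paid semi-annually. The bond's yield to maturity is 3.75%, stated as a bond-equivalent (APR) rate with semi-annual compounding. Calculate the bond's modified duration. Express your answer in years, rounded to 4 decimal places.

2.7672 years

Periodic yield y = 0.01875. First find Macaulay duration:
  t   CF        PV=CF/(1+0.01875)^t    t·PV
  1     1,312.50     1,288.3436     1,288.3436
  2     1,312.50     1,264.6317     2,529.2634
  3     1,312.50     1,241.3563     3,724.0689
  4     1,312.50     1,218.5092     4,874.0369
  5     1,312.50     1,196.0827     5,980.4134
  6    51,312.50    45,900.5029   275,403.0175
  Σ                 52,109.4264   293,799.1437
P = 52,109.4264; Macaulay duration = 293,799.1437 / 52,109.4264 = 5.63812 half-year periods = 2.81906 years.
Modified duration = D_Mac / (1 + y) = 2.81906 / 1.01875 = 2.76717 years.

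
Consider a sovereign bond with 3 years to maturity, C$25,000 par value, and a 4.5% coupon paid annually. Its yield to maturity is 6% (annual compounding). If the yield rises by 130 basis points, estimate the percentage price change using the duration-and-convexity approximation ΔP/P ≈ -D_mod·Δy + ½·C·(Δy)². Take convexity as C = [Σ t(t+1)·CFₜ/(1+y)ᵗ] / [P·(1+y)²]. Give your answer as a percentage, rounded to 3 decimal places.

With y = 0.06:
  t   CF        PV=CF/(1+0.06)^t    t·PV        t(t+1)·PV
  1     1,125.00     1,061.3208     1,061.3208       2,122.6415
  2     1,125.00     1,001.2460     2,002.4920       6,007.4760
  3    26,125.00    21,935.0538    65,805.1613     263,220.6452
  Σ                 23,997.6205    68,868.9741     271,350.7627
P = 23,997.6205; D_Mac = 2.86983 yrs; D_mod = 2.70738 yrs; C = 10.06355.
Duration effect: -2.70738 × (+0.013) = -0.035196
Convexity effect: 0.5 × 10.06355 × (0.013)² = +0.0008504
ΔP/P ≈ -0.035196 + 0.0008504 = -0.034346 = -3.4346%.

-3.435%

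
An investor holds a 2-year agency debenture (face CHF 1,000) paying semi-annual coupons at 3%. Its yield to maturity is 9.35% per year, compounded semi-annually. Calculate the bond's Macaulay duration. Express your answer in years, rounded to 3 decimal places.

Periodic yield y = 0.04675. Discount each cash flow and weight by its period:
  t   CF        PV=CF/(1+0.04675)^t    t·PV
  1        15.00        14.3301        14.3301
  2        15.00        13.6901        27.3801
  3        15.00        13.0786        39.2359
  4     1,015.00       845.4621     3,381.8486
  Σ                    886.5609     3,462.7946
Price P = Σ PV = 886.5609.
Macaulay duration = Σ(t·PV) / P = 3,462.7946 / 886.5609 = 3.90587 half-year periods.
In years: 3.90587 / 2 = 1.95294 years.

1.953 years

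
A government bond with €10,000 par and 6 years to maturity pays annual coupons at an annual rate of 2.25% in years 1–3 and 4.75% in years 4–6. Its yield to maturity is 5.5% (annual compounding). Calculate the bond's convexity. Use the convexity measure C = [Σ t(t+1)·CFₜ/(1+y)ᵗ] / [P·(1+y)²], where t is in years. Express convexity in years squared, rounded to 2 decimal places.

With y = 0.055:
  t   CF        PV=CF/(1+0.055)^t    t·PV        t(t+1)·PV
  1       225.00       213.2701       213.2701         426.5403
  2       225.00       202.1518       404.3036       1,212.9108
  3       225.00       191.6131       574.8392       2,299.3569
  4       475.00       383.4280     1,533.7118       7,668.5591
  5       475.00       363.4388     1,817.1941      10,903.1645
  6    10,475.00     7,596.9501    45,581.7006     319,071.9042
  Σ                  8,950.8519    50,125.0195     341,582.4358
P = 8,950.8519.
Convexity = Σ t(t+1)·PV / [P·(1+y)²] = 341,582.4358 / (8,950.8519 × 1.113025) = 34.28674.

34.29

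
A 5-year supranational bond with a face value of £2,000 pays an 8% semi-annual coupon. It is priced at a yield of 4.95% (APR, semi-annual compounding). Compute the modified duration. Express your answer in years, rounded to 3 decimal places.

4.170 years

Periodic yield y = 0.02475. First find Macaulay duration:
  t   CF        PV=CF/(1+0.02475)^t    t·PV
  1        80.00        78.0678        78.0678
  2        80.00        76.1823       152.3646
  3        80.00        74.3423       223.0270
  4        80.00        72.5468       290.1872
  5        80.00        70.7946       353.9732
  6        80.00        69.0848       414.5087
  7        80.00        67.4162       471.9136
  8        80.00        65.7880       526.3039
  9        80.00        64.1991       577.7915
  10    2,080.00     1,628.8612    16,288.6115
  Σ                  2,267.2831    19,376.7491
P = 2,267.2831; Macaulay duration = 19,376.7491 / 2,267.2831 = 8.54624 half-year periods = 4.27312 years.
Modified duration = D_Mac / (1 + y) = 4.27312 / 1.02475 = 4.16992 years.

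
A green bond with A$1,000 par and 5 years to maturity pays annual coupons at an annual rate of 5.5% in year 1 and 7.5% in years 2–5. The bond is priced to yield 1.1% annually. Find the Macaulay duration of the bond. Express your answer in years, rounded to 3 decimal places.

Periodic yield y = 0.011. Discount each cash flow and weight by its year:
  t   CF        PV=CF/(1+0.011)^t    t·PV
  1        55.00        54.4016        54.4016
  2        75.00        73.3768       146.7537
  3        75.00        72.5785       217.7354
  4        75.00        71.7888       287.1552
  5     1,075.00     1,017.7771     5,088.8856
  Σ                  1,289.9228     5,794.9314
Price P = Σ PV = 1,289.9228.
Macaulay duration = Σ(t·PV) / P = 5,794.9314 / 1,289.9228 = 4.49246 years.

4.492 years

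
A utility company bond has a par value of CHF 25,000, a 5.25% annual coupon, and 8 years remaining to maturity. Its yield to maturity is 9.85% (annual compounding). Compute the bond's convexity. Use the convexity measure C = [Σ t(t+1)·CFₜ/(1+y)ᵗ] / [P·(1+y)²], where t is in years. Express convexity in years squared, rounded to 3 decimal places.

With y = 0.0985:
  t   CF        PV=CF/(1+0.0985)^t    t·PV        t(t+1)·PV
  1     1,312.50     1,194.8111     1,194.8111       2,389.6222
  2     1,312.50     1,087.6751     2,175.3502       6,526.0506
  3     1,312.50       990.1458     2,970.4373      11,881.7490
  4     1,312.50       901.3616     3,605.4465      18,027.2326
  5     1,312.50       820.5386     4,102.6929      24,616.1574
  6     1,312.50       746.9627     4,481.7765      31,372.4355
  7     1,312.50       679.9843     4,759.8901      38,079.1206
  8    26,312.50    12,409.7097    99,277.6778     893,499.1004
  Σ                 18,831.1890   122,568.0824   1,026,391.4684
P = 18,831.1890.
Convexity = Σ t(t+1)·PV / [P·(1+y)²] = 1,026,391.4684 / (18,831.1890 × 1.206702) = 45.16845.

45.168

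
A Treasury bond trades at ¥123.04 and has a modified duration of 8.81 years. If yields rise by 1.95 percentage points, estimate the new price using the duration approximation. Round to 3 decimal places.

Duration approximation: ΔP/P ≈ -D_mod · Δy = -8.81 × (+0.0195) = -0.171795.
New price ≈ 123.04 × (1 - 0.171795) = 101.9023432.

¥101.902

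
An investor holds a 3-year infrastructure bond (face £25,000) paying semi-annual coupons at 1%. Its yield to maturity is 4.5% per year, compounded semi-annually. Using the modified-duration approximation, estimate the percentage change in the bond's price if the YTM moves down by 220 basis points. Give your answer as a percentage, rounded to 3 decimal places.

+6.370%

Periodic yield y = 0.0225. Modified duration first:
  t   CF        PV=CF/(1+0.0225)^t    t·PV
  1       125.00       122.2494       122.2494
  2       125.00       119.5593       239.1186
  3       125.00       116.9284       350.7852
  4       125.00       114.3554       457.4217
  5       125.00       111.8390       559.1952
  6    25,125.00    21,984.9848   131,909.9090
  Σ                 22,569.9164   133,638.6791
P = 22,569.9164; D_Mac = 5.92110 half-year periods = 2.96055 yrs; D_mod = 2.96055/(1+0.0225) = 2.89540 yrs.
ΔP/P ≈ -D_mod · Δy = -2.89540 × (-0.022) = +0.063699 = +6.3699%.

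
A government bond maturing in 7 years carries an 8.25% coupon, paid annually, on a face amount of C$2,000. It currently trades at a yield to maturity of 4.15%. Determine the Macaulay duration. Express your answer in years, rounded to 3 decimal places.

5.749 years

Periodic yield y = 0.0415. Discount each cash flow and weight by its year:
  t   CF        PV=CF/(1+0.0415)^t    t·PV
  1       165.00       158.4253       158.4253
  2       165.00       152.1127       304.2253
  3       165.00       146.0515       438.1546
  4       165.00       140.2319       560.9276
  5       165.00       134.6442       673.2209
  6       165.00       129.2791       775.6746
  7     2,165.00     1,628.7071    11,400.9495
  Σ                  2,489.4518    14,311.5778
Price P = Σ PV = 2,489.4518.
Macaulay duration = Σ(t·PV) / P = 14,311.5778 / 2,489.4518 = 5.74889 years.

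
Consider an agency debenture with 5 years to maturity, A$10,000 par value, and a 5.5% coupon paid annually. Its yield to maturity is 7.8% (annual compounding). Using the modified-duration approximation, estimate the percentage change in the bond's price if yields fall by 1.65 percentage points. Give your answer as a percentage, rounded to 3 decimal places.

Periodic yield y = 0.078. Modified duration first:
  t   CF        PV=CF/(1+0.078)^t    t·PV
  1       550.00       510.2041       510.2041
  2       550.00       473.2876       946.5753
  3       550.00       439.0423     1,317.1270
  4       550.00       407.2749     1,629.0996
  5    10,550.00     7,247.0066    36,235.0329
  Σ                  9,076.8155    40,638.0389
P = 9,076.8155; D_Mac = 4.47713 yrs; D_mod = 4.47713/(1+0.078) = 4.15318 yrs.
ΔP/P ≈ -D_mod · Δy = -4.15318 × (-0.0165) = +0.068527 = +6.8527%.

+6.853%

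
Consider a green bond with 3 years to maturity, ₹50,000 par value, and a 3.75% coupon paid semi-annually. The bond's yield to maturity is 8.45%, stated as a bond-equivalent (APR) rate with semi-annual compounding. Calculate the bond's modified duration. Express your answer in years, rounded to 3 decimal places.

Periodic yield y = 0.04225. First find Macaulay duration:
  t   CF        PV=CF/(1+0.04225)^t    t·PV
  1       937.50       899.4963       899.4963
  2       937.50       863.0331     1,726.0663
  3       937.50       828.0481     2,484.1443
  4       937.50       794.4813     3,177.9251
  5       937.50       762.2751     3,811.3757
  6    50,937.50    39,738.0181   238,428.1086
  Σ                 43,885.3520   250,527.1162
P = 43,885.3520; Macaulay duration = 250,527.1162 / 43,885.3520 = 5.70867 half-year periods = 2.85434 years.
Modified duration = D_Mac / (1 + y) = 2.85434 / 1.04225 = 2.73863 years.

2.739 years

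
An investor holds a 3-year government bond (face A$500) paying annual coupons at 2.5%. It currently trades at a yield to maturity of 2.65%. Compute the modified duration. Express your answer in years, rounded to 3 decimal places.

Periodic yield y = 0.0265. First find Macaulay duration:
  t   CF        PV=CF/(1+0.0265)^t    t·PV
  1        12.50        12.1773        12.1773
  2        12.50        11.8629        23.7259
  3       512.50       473.8239     1,421.4718
  Σ                    497.8642     1,457.3750
P = 497.8642; Macaulay duration = 1,457.3750 / 497.8642 = 2.92725 years.
Modified duration = D_Mac / (1 + y) = 2.92725 / 1.0265 = 2.85168 years.

2.852 years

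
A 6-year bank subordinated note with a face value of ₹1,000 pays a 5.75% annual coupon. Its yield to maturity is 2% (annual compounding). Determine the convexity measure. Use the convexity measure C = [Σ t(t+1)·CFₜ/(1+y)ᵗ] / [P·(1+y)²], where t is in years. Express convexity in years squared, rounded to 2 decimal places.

34.28

With y = 0.02:
  t   CF        PV=CF/(1+0.02)^t    t·PV        t(t+1)·PV
  1        57.50        56.3725        56.3725         112.7451
  2        57.50        55.2672       110.5344         331.6032
  3        57.50        54.1835       162.5506         650.2024
  4        57.50        53.1211       212.4844       1,062.4222
  5        57.50        52.0795       260.3976       1,562.3856
  6     1,057.50       939.0297     5,634.1784      39,439.2489
  Σ                  1,210.0537     6,436.5180      43,158.6076
P = 1,210.0537.
Convexity = Σ t(t+1)·PV / [P·(1+y)²] = 43,158.6076 / (1,210.0537 × 1.040400) = 34.28171.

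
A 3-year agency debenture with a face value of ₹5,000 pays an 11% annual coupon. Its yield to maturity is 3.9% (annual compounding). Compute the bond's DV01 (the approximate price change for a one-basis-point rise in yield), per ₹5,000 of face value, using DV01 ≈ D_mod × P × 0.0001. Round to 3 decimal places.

₹1.578

Periodic yield y = 0.039.
  t   CF        PV=CF/(1+0.039)^t    t·PV
  1       550.00       529.3551       529.3551
  2       550.00       509.4852     1,018.9705
  3     5,550.00     4,948.1897    14,844.5691
  Σ                  5,987.0301    16,392.8947
P = 5,987.0301; D_Mac = 2.73807 yrs; D_mod = 2.63529 yrs.
DV01 ≈ 2.63529 × 5,987.0301 × 0.0001 = 1.577757.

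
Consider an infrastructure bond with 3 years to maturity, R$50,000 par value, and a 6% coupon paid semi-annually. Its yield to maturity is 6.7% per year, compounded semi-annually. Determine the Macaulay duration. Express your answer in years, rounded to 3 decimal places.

Periodic yield y = 0.0335. Discount each cash flow and weight by its period:
  t   CF        PV=CF/(1+0.0335)^t    t·PV
  1     1,500.00     1,451.3788     1,451.3788
  2     1,500.00     1,404.3336     2,808.6673
  3     1,500.00     1,358.8134     4,076.4402
  4     1,500.00     1,314.7686     5,259.0745
  5     1,500.00     1,272.1516     6,360.7578
  6    51,500.00    42,261.4451   253,568.6705
  Σ                 49,062.8911   273,524.9891
Price P = Σ PV = 49,062.8911.
Macaulay duration = Σ(t·PV) / P = 273,524.9891 / 49,062.8911 = 5.57499 half-year periods.
In years: 5.57499 / 2 = 2.78749 years.

2.787 years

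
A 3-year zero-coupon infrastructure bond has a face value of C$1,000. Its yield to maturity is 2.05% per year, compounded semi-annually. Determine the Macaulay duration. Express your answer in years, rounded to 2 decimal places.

3.00 years

A zero-coupon bond has a single cash flow at maturity, so its Macaulay duration equals its maturity: 3 years.
(Equivalently: 6 semi-annual periods ÷ 2 = 3 years.)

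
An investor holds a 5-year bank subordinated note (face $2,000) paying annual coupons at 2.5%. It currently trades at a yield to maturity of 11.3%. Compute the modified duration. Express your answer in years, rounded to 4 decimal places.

4.2231 years

Periodic yield y = 0.113. First find Macaulay duration:
  t   CF        PV=CF/(1+0.113)^t    t·PV
  1        50.00        44.9236        44.9236
  2        50.00        40.3627        80.7253
  3        50.00        36.2647       108.7942
  4        50.00        32.5829       130.3315
  5     2,050.00     1,200.2675     6,001.3374
  Σ                  1,354.4014     6,366.1120
P = 1,354.4014; Macaulay duration = 6,366.1120 / 1,354.4014 = 4.70031 years.
Modified duration = D_Mac / (1 + y) = 4.70031 / 1.113 = 4.22310 years.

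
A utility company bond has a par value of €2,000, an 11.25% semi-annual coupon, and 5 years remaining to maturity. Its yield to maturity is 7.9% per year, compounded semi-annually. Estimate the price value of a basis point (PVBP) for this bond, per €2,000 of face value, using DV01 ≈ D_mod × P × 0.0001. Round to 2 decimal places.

Periodic yield y = 0.0395.
  t   CF        PV=CF/(1+0.0395)^t    t·PV
  1       112.50       108.2251       108.2251
  2       112.50       104.1127       208.2253
  3       112.50       100.1565       300.4694
  4       112.50        96.3506       385.4025
  5       112.50        92.6894       463.4470
  6       112.50        89.1673       535.0037
  7       112.50        85.7790       600.4531
  8       112.50        82.5195       660.1560
  9       112.50        79.3838       714.4545
  10    2,112.50     1,434.0087    14,340.0868
  Σ                  2,272.3926    18,315.9235
P = 2,272.3926; D_Mac = 8.06019 half-year periods = 4.03010 yrs; D_mod = 3.87696 yrs.
DV01 ≈ 3.87696 × 2,272.3926 × 0.0001 = 0.880997.

€0.88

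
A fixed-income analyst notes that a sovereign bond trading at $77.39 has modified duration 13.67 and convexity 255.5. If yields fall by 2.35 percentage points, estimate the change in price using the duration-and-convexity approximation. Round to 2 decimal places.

+$30.32

Duration effect: -D_mod·Δy = -13.67 × (-0.0235) = +0.321245
Convexity effect: ½·C·(Δy)² = 0.5 × 255.5 × (-0.0235)² = +0.0705499375
ΔP/P ≈ +0.321245 + 0.0705499375 = +0.3917949375
ΔP ≈ 77.39 × (+0.3917949375) = +30.321010213125.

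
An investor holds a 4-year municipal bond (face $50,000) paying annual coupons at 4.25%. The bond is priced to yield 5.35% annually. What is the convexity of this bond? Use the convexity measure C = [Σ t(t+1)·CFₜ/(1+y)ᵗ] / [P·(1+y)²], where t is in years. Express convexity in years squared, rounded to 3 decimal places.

16.565

With y = 0.0535:
  t   CF        PV=CF/(1+0.0535)^t    t·PV        t(t+1)·PV
  1     2,125.00     2,017.0859     2,017.0859       4,034.1718
  2     2,125.00     1,914.6520     3,829.3040      11,487.9121
  3     2,125.00     1,817.4200     5,452.2601      21,809.0406
  4    52,125.00    42,316.3215   169,265.2861     846,326.4303
  Σ                 48,065.4795   180,563.9362     883,657.5548
P = 48,065.4795.
Convexity = Σ t(t+1)·PV / [P·(1+y)²] = 883,657.5548 / (48,065.4795 × 1.109862) = 16.56463.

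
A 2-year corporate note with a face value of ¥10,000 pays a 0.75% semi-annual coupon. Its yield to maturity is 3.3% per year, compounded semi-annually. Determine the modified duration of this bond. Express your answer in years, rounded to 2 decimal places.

Periodic yield y = 0.0165. First find Macaulay duration:
  t   CF        PV=CF/(1+0.0165)^t    t·PV
  1        37.50        36.8913        36.8913
  2        37.50        36.2925        72.5849
  3        37.50        35.7034       107.1101
  4    10,037.50     9,401.4757    37,605.9027
  Σ                  9,510.3628    37,822.4890
P = 9,510.3628; Macaulay duration = 37,822.4890 / 9,510.3628 = 3.97698 half-year periods = 1.98849 years.
Modified duration = D_Mac / (1 + y) = 1.98849 / 1.0165 = 1.95621 years.

1.96 years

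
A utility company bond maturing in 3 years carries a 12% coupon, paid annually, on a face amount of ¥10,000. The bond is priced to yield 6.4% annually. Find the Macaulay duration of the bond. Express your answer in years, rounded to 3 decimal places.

Periodic yield y = 0.064. Discount each cash flow and weight by its year:
  t   CF        PV=CF/(1+0.064)^t    t·PV
  1     1,200.00     1,127.8195     1,127.8195
  2     1,200.00     1,059.9808     2,119.9616
  3    11,200.00     9,298.0770    27,894.2310
  Σ                 11,485.8773    31,142.0121
Price P = Σ PV = 11,485.8773.
Macaulay duration = Σ(t·PV) / P = 31,142.0121 / 11,485.8773 = 2.71133 years.

2.711 years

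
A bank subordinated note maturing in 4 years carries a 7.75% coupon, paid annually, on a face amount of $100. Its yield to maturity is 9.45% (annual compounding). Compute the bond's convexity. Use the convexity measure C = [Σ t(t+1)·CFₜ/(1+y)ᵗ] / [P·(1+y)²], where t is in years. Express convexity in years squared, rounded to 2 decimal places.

14.35

With y = 0.0945:
  t   CF        PV=CF/(1+0.0945)^t    t·PV        t(t+1)·PV
  1         7.75         7.0809         7.0809          14.1617
  2         7.75         6.4695        12.9390          38.8170
  3         7.75         5.9109        17.7327          70.9309
  4       107.75        75.0852       300.3407       1,501.7036
  Σ                     94.5464       338.0933       1,625.6132
P = 94.5464.
Convexity = Σ t(t+1)·PV / [P·(1+y)²] = 1,625.6132 / (94.5464 × 1.197930) = 14.35293.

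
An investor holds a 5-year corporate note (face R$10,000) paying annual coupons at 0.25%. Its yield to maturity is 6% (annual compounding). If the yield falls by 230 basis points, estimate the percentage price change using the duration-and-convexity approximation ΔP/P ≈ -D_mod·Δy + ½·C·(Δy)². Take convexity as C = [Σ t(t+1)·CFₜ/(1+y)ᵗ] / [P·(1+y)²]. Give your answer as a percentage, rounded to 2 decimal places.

+11.49%

With y = 0.06:
  t   CF        PV=CF/(1+0.06)^t    t·PV        t(t+1)·PV
  1        25.00        23.5849        23.5849          47.1698
  2        25.00        22.2499        44.4998         133.4995
  3        25.00        20.9905        62.9714         251.8858
  4        25.00        19.8023        79.2094         396.0468
  5    10,025.00     7,491.2632    37,456.3159     224,737.8955
  Σ                  7,577.8908    37,666.5815     225,566.4974
P = 7,577.8908; D_Mac = 4.97059 yrs; D_mod = 4.68923 yrs; C = 26.49199.
Duration effect: -4.68923 × (-0.023) = +0.107852
Convexity effect: 0.5 × 26.49199 × (-0.023)² = +0.0070071
ΔP/P ≈ +0.107852 + 0.0070071 = +0.114860 = +11.4860%.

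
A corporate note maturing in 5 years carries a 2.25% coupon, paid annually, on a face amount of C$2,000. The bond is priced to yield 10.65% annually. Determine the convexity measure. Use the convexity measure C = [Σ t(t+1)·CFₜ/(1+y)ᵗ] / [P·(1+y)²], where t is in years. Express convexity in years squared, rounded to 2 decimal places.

22.77

With y = 0.1065:
  t   CF        PV=CF/(1+0.1065)^t    t·PV        t(t+1)·PV
  1        45.00        40.6688        40.6688          81.3376
  2        45.00        36.7544        73.5089         220.5266
  3        45.00        33.2168        99.6505         398.6020
  4        45.00        30.0197       120.0789         600.3947
  5     2,045.00     1,232.9238     6,164.6188      36,987.7127
  Σ                  1,373.5835     6,498.5259      38,288.5735
P = 1,373.5835.
Convexity = Σ t(t+1)·PV / [P·(1+y)²] = 38,288.5735 / (1,373.5835 × 1.224342) = 22.76729.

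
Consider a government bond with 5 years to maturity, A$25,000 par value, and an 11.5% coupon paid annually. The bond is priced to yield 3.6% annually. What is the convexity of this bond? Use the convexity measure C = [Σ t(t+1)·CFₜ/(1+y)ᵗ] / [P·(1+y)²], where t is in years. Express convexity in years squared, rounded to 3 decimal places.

22.082

With y = 0.036:
  t   CF        PV=CF/(1+0.036)^t    t·PV        t(t+1)·PV
  1     2,875.00     2,775.0965     2,775.0965       5,550.1931
  2     2,875.00     2,678.6646     5,357.3292      16,071.9876
  3     2,875.00     2,585.5836     7,756.7508      31,027.0031
  4     2,875.00     2,495.7371     9,982.9482      49,914.7411
  5    27,875.00    23,356.9483   116,784.7414     700,708.4483
  Σ                 33,892.0300   142,656.8661     803,272.3732
P = 33,892.0300.
Convexity = Σ t(t+1)·PV / [P·(1+y)²] = 803,272.3732 / (33,892.0300 × 1.073296) = 22.08237.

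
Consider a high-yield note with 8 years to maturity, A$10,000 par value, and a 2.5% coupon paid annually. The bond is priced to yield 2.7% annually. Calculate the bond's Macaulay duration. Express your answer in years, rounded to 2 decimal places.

Periodic yield y = 0.027. Discount each cash flow and weight by its year:
  t   CF        PV=CF/(1+0.027)^t    t·PV
  1       250.00       243.4275       243.4275
  2       250.00       237.0277       474.0554
  3       250.00       230.7962       692.3886
  4       250.00       224.7285       898.9142
  5       250.00       218.8204     1,094.1020
  6       250.00       213.0676     1,278.4054
  7       250.00       207.4660     1,452.2619
  8    10,250.00     8,282.4785    66,259.8279
  Σ                  9,857.8124    72,393.3829
Price P = Σ PV = 9,857.8124.
Macaulay duration = Σ(t·PV) / P = 72,393.3829 / 9,857.8124 = 7.34376 years.

7.34 years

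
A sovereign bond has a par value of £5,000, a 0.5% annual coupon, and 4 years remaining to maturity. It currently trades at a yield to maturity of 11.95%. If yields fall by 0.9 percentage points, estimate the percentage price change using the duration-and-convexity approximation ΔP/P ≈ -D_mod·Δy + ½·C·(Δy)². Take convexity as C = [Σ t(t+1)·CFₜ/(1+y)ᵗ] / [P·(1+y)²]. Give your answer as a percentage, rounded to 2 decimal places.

With y = 0.1195:
  t   CF        PV=CF/(1+0.1195)^t    t·PV        t(t+1)·PV
  1        25.00        22.3314        22.3314          44.6628
  2        25.00        19.9477        39.8953         119.6859
  3        25.00        17.8184        53.4551         213.8203
  4     5,025.00     3,199.1874    12,796.7494      63,983.7471
  Σ                  3,259.2848    12,912.4312      64,361.9161
P = 3,259.2848; D_Mac = 3.96174 yrs; D_mod = 3.53885 yrs; C = 15.75645.
Duration effect: -3.53885 × (-0.009) = +0.031850
Convexity effect: 0.5 × 15.75645 × (-0.009)² = +0.0006381
ΔP/P ≈ +0.031850 + 0.0006381 = +0.032488 = +3.2488%.

+3.25%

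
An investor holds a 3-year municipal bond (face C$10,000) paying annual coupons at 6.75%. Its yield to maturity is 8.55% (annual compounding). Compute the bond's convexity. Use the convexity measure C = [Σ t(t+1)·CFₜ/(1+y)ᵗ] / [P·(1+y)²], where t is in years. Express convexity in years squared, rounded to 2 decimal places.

9.33

With y = 0.0855:
  t   CF        PV=CF/(1+0.0855)^t    t·PV        t(t+1)·PV
  1       675.00       621.8333       621.8333       1,243.6665
  2       675.00       572.8542     1,145.7084       3,437.1253
  3    10,675.00     8,346.0004    25,038.0012     100,152.0046
  Σ                  9,540.6879    26,805.5428     104,832.7964
P = 9,540.6879.
Convexity = Σ t(t+1)·PV / [P·(1+y)²] = 104,832.7964 / (9,540.6879 × 1.178310) = 9.32519.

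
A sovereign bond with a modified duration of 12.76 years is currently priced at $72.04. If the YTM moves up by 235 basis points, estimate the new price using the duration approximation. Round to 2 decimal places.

Duration approximation: ΔP/P ≈ -D_mod · Δy = -12.76 × (+0.0235) = -0.299860.
New price ≈ 72.04 × (1 - 0.299860) = 50.4380856.

$50.44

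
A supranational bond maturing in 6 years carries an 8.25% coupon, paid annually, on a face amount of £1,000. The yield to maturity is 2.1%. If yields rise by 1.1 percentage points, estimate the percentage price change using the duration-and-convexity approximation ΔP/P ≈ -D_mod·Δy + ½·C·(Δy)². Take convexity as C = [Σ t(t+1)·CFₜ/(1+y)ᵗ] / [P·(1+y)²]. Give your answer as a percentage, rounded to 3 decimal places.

With y = 0.021:
  t   CF        PV=CF/(1+0.021)^t    t·PV        t(t+1)·PV
  1        82.50        80.8031        80.8031         161.6063
  2        82.50        79.1412       158.2823         474.8470
  3        82.50        77.5134       232.5402         930.1607
  4        82.50        75.9191       303.6764       1,518.3818
  5        82.50        74.3576       371.7879       2,230.7274
  6     1,082.50       955.5941     5,733.5645      40,134.9515
  Σ                  1,343.3284     6,880.6544      45,450.6746
P = 1,343.3284; D_Mac = 5.12209 yrs; D_mod = 5.01674 yrs; C = 32.45687.
Duration effect: -5.01674 × (+0.011) = -0.055184
Convexity effect: 0.5 × 32.45687 × (0.011)² = +0.0019636
ΔP/P ≈ -0.055184 + 0.0019636 = -0.053221 = -5.3221%.

-5.322%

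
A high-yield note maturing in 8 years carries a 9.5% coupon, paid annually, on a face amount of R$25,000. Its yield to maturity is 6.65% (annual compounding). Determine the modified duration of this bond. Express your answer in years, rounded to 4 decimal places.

Periodic yield y = 0.0665. First find Macaulay duration:
  t   CF        PV=CF/(1+0.0665)^t    t·PV
  1     2,375.00     2,226.9105     2,226.9105
  2     2,375.00     2,088.0548     4,176.1096
  3     2,375.00     1,957.8573     5,873.5719
  4     2,375.00     1,835.7781     7,343.1122
  5     2,375.00     1,721.3109     8,606.5544
  6     2,375.00     1,613.9811     9,683.8868
  7     2,375.00     1,513.3438    10,593.4064
  8    27,375.00    16,355.6290   130,845.0316
  Σ                 29,312.8654   179,348.5836
P = 29,312.8654; Macaulay duration = 179,348.5836 / 29,312.8654 = 6.11843 years.
Modified duration = D_Mac / (1 + y) = 6.11843 / 1.0665 = 5.73692 years.

5.7369 years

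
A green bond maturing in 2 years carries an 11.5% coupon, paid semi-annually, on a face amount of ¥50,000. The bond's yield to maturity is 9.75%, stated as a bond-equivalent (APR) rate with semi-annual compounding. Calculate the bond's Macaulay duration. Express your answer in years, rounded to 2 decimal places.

1.85 years

Periodic yield y = 0.04875. Discount each cash flow and weight by its period:
  t   CF        PV=CF/(1+0.04875)^t    t·PV
  1     2,875.00     2,741.3588     2,741.3588
  2     2,875.00     2,613.9297     5,227.8594
  3     2,875.00     2,492.4240     7,477.2721
  4    52,875.00    43,708.1561   174,832.6242
  Σ                 51,555.8685   190,279.1144
Price P = Σ PV = 51,555.8685.
Macaulay duration = Σ(t·PV) / P = 190,279.1144 / 51,555.8685 = 3.69074 half-year periods.
In years: 3.69074 / 2 = 1.84537 years.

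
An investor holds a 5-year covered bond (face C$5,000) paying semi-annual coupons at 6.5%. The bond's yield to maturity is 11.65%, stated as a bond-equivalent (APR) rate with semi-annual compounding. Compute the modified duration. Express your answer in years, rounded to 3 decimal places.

4.025 years

Periodic yield y = 0.05825. First find Macaulay duration:
  t   CF        PV=CF/(1+0.05825)^t    t·PV
  1       162.50       153.5554       153.5554
  2       162.50       145.1031       290.2063
  3       162.50       137.1161       411.3484
  4       162.50       129.5687       518.2750
  5       162.50       122.4368       612.1840
  6       162.50       115.6974       694.1846
  7       162.50       109.3290       765.3031
  8       162.50       103.3111       826.4891
  9       162.50        97.6245       878.6206
  10    5,162.50     2,930.7400    29,307.4001
  Σ                  4,044.4823    34,457.5665
P = 4,044.4823; Macaulay duration = 34,457.5665 / 4,044.4823 = 8.51965 half-year periods = 4.25982 years.
Modified duration = D_Mac / (1 + y) = 4.25982 / 1.05825 = 4.02535 years.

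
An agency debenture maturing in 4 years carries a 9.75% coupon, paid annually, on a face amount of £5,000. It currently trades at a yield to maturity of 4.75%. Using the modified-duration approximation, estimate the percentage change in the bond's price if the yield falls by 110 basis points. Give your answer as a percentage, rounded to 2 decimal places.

Periodic yield y = 0.0475. Modified duration first:
  t   CF        PV=CF/(1+0.0475)^t    t·PV
  1       487.50       465.3938       465.3938
  2       487.50       444.2900       888.5800
  3       487.50       424.1432     1,272.4296
  4     5,487.50     4,557.8330    18,231.3319
  Σ                  5,891.6600    20,857.7354
P = 5,891.6600; D_Mac = 3.54021 yrs; D_mod = 3.54021/(1+0.0475) = 3.37968 yrs.
ΔP/P ≈ -D_mod · Δy = -3.37968 × (-0.011) = +0.037176 = +3.7176%.

+3.72%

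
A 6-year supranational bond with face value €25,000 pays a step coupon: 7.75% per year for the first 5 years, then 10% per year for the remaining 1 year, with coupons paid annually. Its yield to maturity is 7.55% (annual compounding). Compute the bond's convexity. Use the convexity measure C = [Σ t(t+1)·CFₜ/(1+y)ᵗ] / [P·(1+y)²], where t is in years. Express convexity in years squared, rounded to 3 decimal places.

With y = 0.0755:
  t   CF        PV=CF/(1+0.0755)^t    t·PV        t(t+1)·PV
  1     1,937.50     1,801.4877     1,801.4877       3,602.9754
  2     1,937.50     1,675.0234     3,350.0468      10,050.1405
  3     1,937.50     1,557.4369     4,672.3108      18,689.2431
  4     1,937.50     1,448.1050     5,792.4200      28,962.0999
  5     1,937.50     1,346.4482     6,732.2408      40,393.4448
  6    27,500.00    17,769.2953   106,615.7720     746,310.4038
  Σ                 25,597.7965   128,964.2781     848,008.3076
P = 25,597.7965.
Convexity = Σ t(t+1)·PV / [P·(1+y)²] = 848,008.3076 / (25,597.7965 × 1.156700) = 28.64024.

28.640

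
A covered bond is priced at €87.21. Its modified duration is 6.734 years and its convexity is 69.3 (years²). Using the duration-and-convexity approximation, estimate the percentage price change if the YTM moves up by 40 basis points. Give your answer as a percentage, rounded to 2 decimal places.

-2.64%

Duration effect: -D_mod·Δy = -6.734 × (+0.004) = -0.026936
Convexity effect: ½·C·(Δy)² = 0.5 × 69.3 × (0.004)² = +0.0005544
ΔP/P ≈ -0.026936 + 0.0005544 = -0.0263816
= -2.63816%.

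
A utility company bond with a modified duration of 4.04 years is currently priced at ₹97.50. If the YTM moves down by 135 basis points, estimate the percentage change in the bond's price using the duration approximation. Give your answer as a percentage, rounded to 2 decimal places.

Duration approximation: ΔP/P ≈ -D_mod · Δy = -4.04 × (-0.0135) = +0.054540.
As a percentage: +5.4540%.

+5.45%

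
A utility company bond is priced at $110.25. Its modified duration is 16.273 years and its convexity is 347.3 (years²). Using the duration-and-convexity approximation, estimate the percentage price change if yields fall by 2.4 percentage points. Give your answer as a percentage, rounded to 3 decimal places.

Duration effect: -D_mod·Δy = -16.273 × (-0.024) = +0.390552
Convexity effect: ½·C·(Δy)² = 0.5 × 347.3 × (-0.024)² = +0.1000224
ΔP/P ≈ +0.390552 + 0.1000224 = +0.4905744
= +49.05744%.

+49.057%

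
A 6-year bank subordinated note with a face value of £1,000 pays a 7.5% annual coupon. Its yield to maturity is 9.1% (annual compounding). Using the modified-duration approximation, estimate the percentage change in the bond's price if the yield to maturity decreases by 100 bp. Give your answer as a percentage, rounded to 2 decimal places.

Periodic yield y = 0.091. Modified duration first:
  t   CF        PV=CF/(1+0.091)^t    t·PV
  1        75.00        68.7443        68.7443
  2        75.00        63.0103       126.0207
  3        75.00        57.7547       173.2640
  4        75.00        52.9374       211.7494
  5        75.00        48.5219       242.6093
  6     1,075.00       637.4703     3,824.8218
  Σ                    928.4388     4,647.2095
P = 928.4388; D_Mac = 5.00540 yrs; D_mod = 5.00540/(1+0.091) = 4.58790 yrs.
ΔP/P ≈ -D_mod · Δy = -4.58790 × (-0.01) = +0.045879 = +4.5879%.

+4.59%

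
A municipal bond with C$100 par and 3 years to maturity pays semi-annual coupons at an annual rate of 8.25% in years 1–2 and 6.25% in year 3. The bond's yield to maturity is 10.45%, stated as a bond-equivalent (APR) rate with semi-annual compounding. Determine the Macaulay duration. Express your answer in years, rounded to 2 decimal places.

2.71 years

Periodic yield y = 0.05225. Discount each cash flow and weight by its period:
  t   CF        PV=CF/(1+0.05225)^t    t·PV
  1        4.125         3.9202         3.9202
  2        4.125         3.7255         7.4510
  3        4.125         3.5405        10.6216
  4        4.125         3.3647        13.4589
  5        3.125         2.4225        12.1123
  6      103.125        75.9714       455.8286
  Σ                     92.9448       503.3925
Price P = Σ PV = 92.9448.
Macaulay duration = Σ(t·PV) / P = 503.3925 / 92.9448 = 5.41604 half-year periods.
In years: 5.41604 / 2 = 2.70802 years.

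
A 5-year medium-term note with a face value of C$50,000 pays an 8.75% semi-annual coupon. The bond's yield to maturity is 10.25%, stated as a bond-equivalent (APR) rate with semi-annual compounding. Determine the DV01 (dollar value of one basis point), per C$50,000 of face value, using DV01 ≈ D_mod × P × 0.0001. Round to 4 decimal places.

C$18.4910

Periodic yield y = 0.05125.
  t   CF        PV=CF/(1+0.05125)^t    t·PV
  1     2,187.50     2,080.8561     2,080.8561
  2     2,187.50     1,979.4113     3,958.8226
  3     2,187.50     1,882.9121     5,648.7362
  4     2,187.50     1,791.1173     7,164.4692
  5     2,187.50     1,703.7977     8,518.9883
  6     2,187.50     1,620.7350     9,724.4100
  7     2,187.50     1,541.7218    10,792.0523
  8     2,187.50     1,466.5605    11,732.4842
  9     2,187.50     1,395.0635    12,555.5717
  10   52,187.50    31,659.6715   316,596.7153
  Σ                 47,121.8467   388,773.1058
P = 47,121.8467; D_Mac = 8.25038 half-year periods = 4.12519 yrs; D_mod = 3.92408 yrs.
DV01 ≈ 3.92408 × 47,121.8467 × 0.0001 = 18.490992.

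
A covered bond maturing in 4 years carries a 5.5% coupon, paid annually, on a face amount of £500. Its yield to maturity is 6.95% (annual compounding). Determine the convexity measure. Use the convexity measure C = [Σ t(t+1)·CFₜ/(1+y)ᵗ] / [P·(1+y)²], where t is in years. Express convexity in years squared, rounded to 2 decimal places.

15.68

With y = 0.0695:
  t   CF        PV=CF/(1+0.0695)^t    t·PV        t(t+1)·PV
  1        27.50        25.7129        25.7129          51.4259
  2        27.50        24.0420        48.0841         144.2522
  3        27.50        22.4797        67.4391         269.7563
  4       527.50       403.1803     1,612.7212       8,063.6061
  Σ                    475.4150     1,753.9573       8,529.0404
P = 475.4150.
Convexity = Σ t(t+1)·PV / [P·(1+y)²] = 8,529.0404 / (475.4150 × 1.143830) = 15.68432.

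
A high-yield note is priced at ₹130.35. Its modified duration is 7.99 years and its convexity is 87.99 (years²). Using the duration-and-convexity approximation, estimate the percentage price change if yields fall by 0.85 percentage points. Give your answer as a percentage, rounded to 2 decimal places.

Duration effect: -D_mod·Δy = -7.99 × (-0.0085) = +0.067915
Convexity effect: ½·C·(Δy)² = 0.5 × 87.99 × (-0.0085)² = +0.00317863875
ΔP/P ≈ +0.067915 + 0.00317863875 = +0.07109363875
= +7.109363875%.

+7.11%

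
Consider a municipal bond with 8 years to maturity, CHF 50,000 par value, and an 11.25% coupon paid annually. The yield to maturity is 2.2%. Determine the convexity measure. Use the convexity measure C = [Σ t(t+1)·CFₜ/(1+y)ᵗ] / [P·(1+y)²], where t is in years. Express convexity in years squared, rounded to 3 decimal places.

48.572

With y = 0.022:
  t   CF        PV=CF/(1+0.022)^t    t·PV        t(t+1)·PV
  1     5,625.00     5,503.9139     5,503.9139      11,007.8278
  2     5,625.00     5,385.4343    10,770.8687      32,312.6060
  3     5,625.00     5,269.5052    15,808.5157      63,234.0627
  4     5,625.00     5,156.0716    20,624.2866     103,121.4330
  5     5,625.00     5,045.0799    25,225.3995     151,352.3967
  6     5,625.00     4,936.4774    29,618.8643     207,332.0503
  7     5,625.00     4,830.2127    33,811.4890     270,491.9116
  8    55,625.00    46,737.2180   373,897.7439   3,365,079.6948
  Σ                 82,863.9131   515,261.0814   4,203,931.9829
P = 82,863.9131.
Convexity = Σ t(t+1)·PV / [P·(1+y)²] = 4,203,931.9829 / (82,863.9131 × 1.044484) = 48.57228.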